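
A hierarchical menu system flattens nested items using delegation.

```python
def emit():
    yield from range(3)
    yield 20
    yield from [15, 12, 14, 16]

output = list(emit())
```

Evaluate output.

Step 1: Trace yields in order:
  yield 0
  yield 1
  yield 2
  yield 20
  yield 15
  yield 12
  yield 14
  yield 16
Therefore output = [0, 1, 2, 20, 15, 12, 14, 16].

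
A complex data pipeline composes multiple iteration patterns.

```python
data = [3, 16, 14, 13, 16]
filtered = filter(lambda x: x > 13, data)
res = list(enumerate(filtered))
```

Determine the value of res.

Step 1: Filter [3, 16, 14, 13, 16] for > 13: [16, 14, 16].
Step 2: enumerate re-indexes from 0: [(0, 16), (1, 14), (2, 16)].
Therefore res = [(0, 16), (1, 14), (2, 16)].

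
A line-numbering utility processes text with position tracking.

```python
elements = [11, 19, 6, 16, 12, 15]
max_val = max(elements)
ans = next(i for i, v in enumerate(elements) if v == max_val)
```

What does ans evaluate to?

Step 1: max([11, 19, 6, 16, 12, 15]) = 19.
Step 2: Find first index where value == 19:
  Index 0: 11 != 19
  Index 1: 19 == 19, found!
Therefore ans = 1.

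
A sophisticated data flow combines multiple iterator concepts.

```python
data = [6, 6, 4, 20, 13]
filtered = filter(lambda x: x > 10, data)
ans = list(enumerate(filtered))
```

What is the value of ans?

Step 1: Filter [6, 6, 4, 20, 13] for > 10: [20, 13].
Step 2: enumerate re-indexes from 0: [(0, 20), (1, 13)].
Therefore ans = [(0, 20), (1, 13)].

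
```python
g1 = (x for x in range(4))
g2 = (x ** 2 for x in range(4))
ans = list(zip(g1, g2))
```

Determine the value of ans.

Step 1: g1 produces [0, 1, 2, 3].
Step 2: g2 produces [0, 1, 4, 9].
Step 3: zip pairs them: [(0, 0), (1, 1), (2, 4), (3, 9)].
Therefore ans = [(0, 0), (1, 1), (2, 4), (3, 9)].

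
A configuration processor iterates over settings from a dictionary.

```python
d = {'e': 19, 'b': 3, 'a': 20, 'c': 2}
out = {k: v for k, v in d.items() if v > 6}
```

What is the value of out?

Step 1: Filter items where value > 6:
  'e': 19 > 6: kept
  'b': 3 <= 6: removed
  'a': 20 > 6: kept
  'c': 2 <= 6: removed
Therefore out = {'e': 19, 'a': 20}.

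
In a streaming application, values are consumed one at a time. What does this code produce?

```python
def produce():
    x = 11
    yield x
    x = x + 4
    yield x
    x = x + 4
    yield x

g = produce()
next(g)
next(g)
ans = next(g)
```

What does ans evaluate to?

Step 1: Trace through generator execution:
  Yield 1: x starts at 11, yield 11
  Yield 2: x = 11 + 4 = 15, yield 15
  Yield 3: x = 15 + 4 = 19, yield 19
Step 2: First next() gets 11, second next() gets the second value, third next() yields 19.
Therefore ans = 19.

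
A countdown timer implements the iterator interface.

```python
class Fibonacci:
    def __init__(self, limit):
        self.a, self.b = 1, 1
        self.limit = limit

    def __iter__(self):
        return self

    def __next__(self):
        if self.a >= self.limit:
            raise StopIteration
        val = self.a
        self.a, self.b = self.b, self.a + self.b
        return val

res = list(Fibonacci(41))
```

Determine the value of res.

Step 1: Fibonacci-like sequence (a=1, b=1) until >= 41:
  Yield 1, then a,b = 1,2
  Yield 1, then a,b = 2,3
  Yield 2, then a,b = 3,5
  Yield 3, then a,b = 5,8
  Yield 5, then a,b = 8,13
  Yield 8, then a,b = 13,21
  Yield 13, then a,b = 21,34
  Yield 21, then a,b = 34,55
  Yield 34, then a,b = 55,89
Step 2: 55 >= 41, stop.
Therefore res = [1, 1, 2, 3, 5, 8, 13, 21, 34].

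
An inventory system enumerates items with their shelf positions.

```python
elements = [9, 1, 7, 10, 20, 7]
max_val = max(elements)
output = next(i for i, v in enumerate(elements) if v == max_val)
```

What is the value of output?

Step 1: max([9, 1, 7, 10, 20, 7]) = 20.
Step 2: Find first index where value == 20:
  Index 0: 9 != 20
  Index 1: 1 != 20
  Index 2: 7 != 20
  Index 3: 10 != 20
  Index 4: 20 == 20, found!
Therefore output = 4.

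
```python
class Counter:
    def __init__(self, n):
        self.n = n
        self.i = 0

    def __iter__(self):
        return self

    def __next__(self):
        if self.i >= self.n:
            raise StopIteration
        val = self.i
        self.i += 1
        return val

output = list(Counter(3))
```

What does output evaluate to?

Step 1: Counter(3) creates an iterator counting 0 to 2.
Step 2: list() consumes all values: [0, 1, 2].
Therefore output = [0, 1, 2].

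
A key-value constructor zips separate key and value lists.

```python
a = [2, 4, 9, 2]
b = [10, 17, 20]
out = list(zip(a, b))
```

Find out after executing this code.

Step 1: zip stops at shortest (len(a)=4, len(b)=3):
  Index 0: (2, 10)
  Index 1: (4, 17)
  Index 2: (9, 20)
Step 2: Last element of a (2) has no pair, dropped.
Therefore out = [(2, 10), (4, 17), (9, 20)].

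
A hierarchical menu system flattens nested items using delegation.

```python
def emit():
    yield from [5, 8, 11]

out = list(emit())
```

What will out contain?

Step 1: yield from delegates to the iterable, yielding each element.
Step 2: Collected values: [5, 8, 11].
Therefore out = [5, 8, 11].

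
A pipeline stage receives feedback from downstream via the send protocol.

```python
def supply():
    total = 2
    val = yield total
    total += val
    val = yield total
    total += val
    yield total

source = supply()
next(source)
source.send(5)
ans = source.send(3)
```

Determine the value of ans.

Step 1: next() -> yield total=2.
Step 2: send(5) -> val=5, total = 2+5 = 7, yield 7.
Step 3: send(3) -> val=3, total = 7+3 = 10, yield 10.
Therefore ans = 10.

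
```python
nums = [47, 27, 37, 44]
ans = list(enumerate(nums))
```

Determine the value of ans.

Step 1: enumerate pairs each element with its index:
  (0, 47)
  (1, 27)
  (2, 37)
  (3, 44)
Therefore ans = [(0, 47), (1, 27), (2, 37), (3, 44)].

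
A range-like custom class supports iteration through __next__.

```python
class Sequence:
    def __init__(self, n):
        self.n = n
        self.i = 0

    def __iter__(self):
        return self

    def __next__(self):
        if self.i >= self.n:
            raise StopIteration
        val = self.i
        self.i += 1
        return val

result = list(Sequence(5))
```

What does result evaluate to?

Step 1: Sequence(5) creates an iterator counting 0 to 4.
Step 2: list() consumes all values: [0, 1, 2, 3, 4].
Therefore result = [0, 1, 2, 3, 4].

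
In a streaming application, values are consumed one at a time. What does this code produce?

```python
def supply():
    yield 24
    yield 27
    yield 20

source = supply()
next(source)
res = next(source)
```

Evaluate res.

Step 1: supply() creates a generator.
Step 2: next(source) yields 24 (consumed and discarded).
Step 3: next(source) yields 27, assigned to res.
Therefore res = 27.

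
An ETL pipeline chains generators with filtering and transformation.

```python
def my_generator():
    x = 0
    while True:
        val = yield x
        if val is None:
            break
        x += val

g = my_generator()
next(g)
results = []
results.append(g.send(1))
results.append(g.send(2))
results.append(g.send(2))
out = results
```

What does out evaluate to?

Step 1: next(g) -> yield 0.
Step 2: send(1) -> x = 1, yield 1.
Step 3: send(2) -> x = 3, yield 3.
Step 4: send(2) -> x = 5, yield 5.
Therefore out = [1, 3, 5].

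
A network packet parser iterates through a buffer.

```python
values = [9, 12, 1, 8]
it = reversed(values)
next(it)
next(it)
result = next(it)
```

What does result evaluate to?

Step 1: reversed([9, 12, 1, 8]) gives iterator: [8, 1, 12, 9].
Step 2: First next() = 8, second next() = 1.
Step 3: Third next() = 12.
Therefore result = 12.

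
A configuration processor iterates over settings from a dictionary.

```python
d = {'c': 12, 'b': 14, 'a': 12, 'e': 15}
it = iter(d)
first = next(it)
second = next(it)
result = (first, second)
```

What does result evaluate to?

Step 1: iter(d) iterates over keys: ['c', 'b', 'a', 'e'].
Step 2: first = next(it) = 'c', second = next(it) = 'b'.
Therefore result = ('c', 'b').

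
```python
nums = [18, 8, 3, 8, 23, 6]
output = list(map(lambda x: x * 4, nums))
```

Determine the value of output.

Step 1: Apply lambda x: x * 4 to each element:
  18 -> 72
  8 -> 32
  3 -> 12
  8 -> 32
  23 -> 92
  6 -> 24
Therefore output = [72, 32, 12, 32, 92, 24].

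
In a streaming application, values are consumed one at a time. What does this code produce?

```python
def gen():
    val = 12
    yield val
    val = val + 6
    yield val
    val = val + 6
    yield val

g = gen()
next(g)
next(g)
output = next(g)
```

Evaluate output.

Step 1: Trace through generator execution:
  Yield 1: val starts at 12, yield 12
  Yield 2: val = 12 + 6 = 18, yield 18
  Yield 3: val = 18 + 6 = 24, yield 24
Step 2: First next() gets 12, second next() gets the second value, third next() yields 24.
Therefore output = 24.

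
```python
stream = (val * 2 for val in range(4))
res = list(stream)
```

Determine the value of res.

Step 1: For each val in range(4), compute val*2:
  val=0: 0*2 = 0
  val=1: 1*2 = 2
  val=2: 2*2 = 4
  val=3: 3*2 = 6
Therefore res = [0, 2, 4, 6].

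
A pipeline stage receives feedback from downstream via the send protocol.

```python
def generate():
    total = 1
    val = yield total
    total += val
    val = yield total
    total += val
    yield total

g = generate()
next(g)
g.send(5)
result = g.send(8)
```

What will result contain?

Step 1: next() -> yield total=1.
Step 2: send(5) -> val=5, total = 1+5 = 6, yield 6.
Step 3: send(8) -> val=8, total = 6+8 = 14, yield 14.
Therefore result = 14.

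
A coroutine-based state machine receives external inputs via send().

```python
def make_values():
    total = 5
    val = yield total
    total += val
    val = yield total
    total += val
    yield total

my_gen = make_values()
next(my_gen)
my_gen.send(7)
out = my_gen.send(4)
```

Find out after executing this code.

Step 1: next() -> yield total=5.
Step 2: send(7) -> val=7, total = 5+7 = 12, yield 12.
Step 3: send(4) -> val=4, total = 12+4 = 16, yield 16.
Therefore out = 16.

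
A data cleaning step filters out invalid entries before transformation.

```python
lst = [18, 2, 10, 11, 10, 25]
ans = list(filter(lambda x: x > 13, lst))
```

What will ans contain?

Step 1: Filter elements > 13:
  18: kept
  2: removed
  10: removed
  11: removed
  10: removed
  25: kept
Therefore ans = [18, 25].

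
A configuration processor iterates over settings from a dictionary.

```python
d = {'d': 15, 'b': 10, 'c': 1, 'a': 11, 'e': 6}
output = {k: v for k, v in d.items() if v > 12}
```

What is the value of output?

Step 1: Filter items where value > 12:
  'd': 15 > 12: kept
  'b': 10 <= 12: removed
  'c': 1 <= 12: removed
  'a': 11 <= 12: removed
  'e': 6 <= 12: removed
Therefore output = {'d': 15}.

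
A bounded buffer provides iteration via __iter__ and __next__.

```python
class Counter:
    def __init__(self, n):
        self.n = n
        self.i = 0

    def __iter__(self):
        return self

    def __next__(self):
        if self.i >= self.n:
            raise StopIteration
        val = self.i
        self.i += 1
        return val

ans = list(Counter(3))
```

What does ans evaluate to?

Step 1: Counter(3) creates an iterator counting 0 to 2.
Step 2: list() consumes all values: [0, 1, 2].
Therefore ans = [0, 1, 2].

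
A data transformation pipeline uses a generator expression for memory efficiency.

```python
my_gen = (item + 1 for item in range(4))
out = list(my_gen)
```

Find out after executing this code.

Step 1: For each item in range(4), compute item+1:
  item=0: 0+1 = 1
  item=1: 1+1 = 2
  item=2: 2+1 = 3
  item=3: 3+1 = 4
Therefore out = [1, 2, 3, 4].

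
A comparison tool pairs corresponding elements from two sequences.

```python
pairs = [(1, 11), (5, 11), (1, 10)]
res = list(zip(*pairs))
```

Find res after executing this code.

Step 1: zip(*pairs) transposes: unzips [(1, 11), (5, 11), (1, 10)] into separate sequences.
Step 2: First elements: (1, 5, 1), second elements: (11, 11, 10).
Therefore res = [(1, 5, 1), (11, 11, 10)].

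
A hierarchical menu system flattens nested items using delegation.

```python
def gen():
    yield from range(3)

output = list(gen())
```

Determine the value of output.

Step 1: yield from delegates to the iterable, yielding each element.
Step 2: Collected values: [0, 1, 2].
Therefore output = [0, 1, 2].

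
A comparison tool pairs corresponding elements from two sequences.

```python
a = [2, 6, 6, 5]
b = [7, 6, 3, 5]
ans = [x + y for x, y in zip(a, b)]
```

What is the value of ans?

Step 1: Add corresponding elements:
  2 + 7 = 9
  6 + 6 = 12
  6 + 3 = 9
  5 + 5 = 10
Therefore ans = [9, 12, 9, 10].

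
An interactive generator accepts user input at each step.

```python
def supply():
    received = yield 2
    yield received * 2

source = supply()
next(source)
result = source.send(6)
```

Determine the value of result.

Step 1: next(source) advances to first yield, producing 2.
Step 2: send(6) resumes, received = 6.
Step 3: yield received * 2 = 6 * 2 = 12.
Therefore result = 12.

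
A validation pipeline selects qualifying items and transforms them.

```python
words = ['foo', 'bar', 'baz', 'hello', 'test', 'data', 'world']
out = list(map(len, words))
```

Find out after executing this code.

Step 1: Map len() to each word:
  'foo' -> 3
  'bar' -> 3
  'baz' -> 3
  'hello' -> 5
  'test' -> 4
  'data' -> 4
  'world' -> 5
Therefore out = [3, 3, 3, 5, 4, 4, 5].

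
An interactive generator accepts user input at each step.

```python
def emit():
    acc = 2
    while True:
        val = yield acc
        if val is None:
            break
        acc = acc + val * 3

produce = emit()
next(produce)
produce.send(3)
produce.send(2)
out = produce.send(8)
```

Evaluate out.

Step 1: next() -> yield acc=2.
Step 2: send(3) -> val=3, acc = 2 + 3*3 = 11, yield 11.
Step 3: send(2) -> val=2, acc = 11 + 2*3 = 17, yield 17.
Step 4: send(8) -> val=8, acc = 17 + 8*3 = 41, yield 41.
Therefore out = 41.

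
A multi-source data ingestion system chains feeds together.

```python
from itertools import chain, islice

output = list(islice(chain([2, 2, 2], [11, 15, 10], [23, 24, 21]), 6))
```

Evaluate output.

Step 1: chain([2, 2, 2], [11, 15, 10], [23, 24, 21]) = [2, 2, 2, 11, 15, 10, 23, 24, 21].
Step 2: islice takes first 6 elements: [2, 2, 2, 11, 15, 10].
Therefore output = [2, 2, 2, 11, 15, 10].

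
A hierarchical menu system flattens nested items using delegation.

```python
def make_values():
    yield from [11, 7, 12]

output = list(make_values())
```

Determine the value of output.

Step 1: yield from delegates to the iterable, yielding each element.
Step 2: Collected values: [11, 7, 12].
Therefore output = [11, 7, 12].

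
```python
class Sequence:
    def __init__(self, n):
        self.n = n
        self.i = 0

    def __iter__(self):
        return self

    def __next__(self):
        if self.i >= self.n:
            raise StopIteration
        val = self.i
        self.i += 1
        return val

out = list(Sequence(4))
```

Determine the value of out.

Step 1: Sequence(4) creates an iterator counting 0 to 3.
Step 2: list() consumes all values: [0, 1, 2, 3].
Therefore out = [0, 1, 2, 3].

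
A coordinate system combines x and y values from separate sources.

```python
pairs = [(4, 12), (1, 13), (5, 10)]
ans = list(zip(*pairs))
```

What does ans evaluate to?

Step 1: zip(*pairs) transposes: unzips [(4, 12), (1, 13), (5, 10)] into separate sequences.
Step 2: First elements: (4, 1, 5), second elements: (12, 13, 10).
Therefore ans = [(4, 1, 5), (12, 13, 10)].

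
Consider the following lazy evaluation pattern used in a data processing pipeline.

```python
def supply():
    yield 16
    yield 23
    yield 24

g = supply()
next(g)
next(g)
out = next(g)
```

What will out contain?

Step 1: supply() creates a generator.
Step 2: next(g) yields 16 (consumed and discarded).
Step 3: next(g) yields 23 (consumed and discarded).
Step 4: next(g) yields 24, assigned to out.
Therefore out = 24.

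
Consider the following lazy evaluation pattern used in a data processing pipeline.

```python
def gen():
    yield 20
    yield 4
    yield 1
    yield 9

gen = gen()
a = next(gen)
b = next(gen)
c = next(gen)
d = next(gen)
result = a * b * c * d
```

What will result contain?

Step 1: Create generator and consume all values:
  a = next(gen) = 20
  b = next(gen) = 4
  c = next(gen) = 1
  d = next(gen) = 9
Step 2: result = 20 * 4 * 1 * 9 = 720.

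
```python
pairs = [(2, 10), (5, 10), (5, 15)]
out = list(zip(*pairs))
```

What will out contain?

Step 1: zip(*pairs) transposes: unzips [(2, 10), (5, 10), (5, 15)] into separate sequences.
Step 2: First elements: (2, 5, 5), second elements: (10, 10, 15).
Therefore out = [(2, 5, 5), (10, 10, 15)].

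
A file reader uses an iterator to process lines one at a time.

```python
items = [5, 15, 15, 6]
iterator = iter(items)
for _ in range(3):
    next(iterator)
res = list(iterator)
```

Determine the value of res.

Step 1: Create iterator over [5, 15, 15, 6].
Step 2: Advance 3 positions (consuming [5, 15, 15]).
Step 3: list() collects remaining elements: [6].
Therefore res = [6].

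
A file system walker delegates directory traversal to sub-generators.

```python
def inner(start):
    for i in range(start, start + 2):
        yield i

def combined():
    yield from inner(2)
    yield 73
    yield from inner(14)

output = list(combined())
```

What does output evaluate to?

Step 1: combined() delegates to inner(2):
  yield 2
  yield 3
Step 2: yield 73
Step 3: Delegates to inner(14):
  yield 14
  yield 15
Therefore output = [2, 3, 73, 14, 15].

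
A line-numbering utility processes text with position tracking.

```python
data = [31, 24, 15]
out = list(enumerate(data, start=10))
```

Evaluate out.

Step 1: enumerate with start=10:
  (10, 31)
  (11, 24)
  (12, 15)
Therefore out = [(10, 31), (11, 24), (12, 15)].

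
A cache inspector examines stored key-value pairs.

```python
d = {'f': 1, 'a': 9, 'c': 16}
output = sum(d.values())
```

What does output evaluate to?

Step 1: d.values() = [1, 9, 16].
Step 2: sum = 26.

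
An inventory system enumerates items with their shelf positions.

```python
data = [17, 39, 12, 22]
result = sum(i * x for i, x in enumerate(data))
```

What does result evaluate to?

Step 1: Compute i * x for each (i, x) in enumerate([17, 39, 12, 22]):
  i=0, x=17: 0*17 = 0
  i=1, x=39: 1*39 = 39
  i=2, x=12: 2*12 = 24
  i=3, x=22: 3*22 = 66
Step 2: sum = 0 + 39 + 24 + 66 = 129.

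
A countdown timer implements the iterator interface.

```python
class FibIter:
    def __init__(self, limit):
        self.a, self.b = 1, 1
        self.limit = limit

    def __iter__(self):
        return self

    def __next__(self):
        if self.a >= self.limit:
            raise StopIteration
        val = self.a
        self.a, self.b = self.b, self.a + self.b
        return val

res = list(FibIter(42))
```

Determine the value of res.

Step 1: Fibonacci-like sequence (a=1, b=1) until >= 42:
  Yield 1, then a,b = 1,2
  Yield 1, then a,b = 2,3
  Yield 2, then a,b = 3,5
  Yield 3, then a,b = 5,8
  Yield 5, then a,b = 8,13
  Yield 8, then a,b = 13,21
  Yield 13, then a,b = 21,34
  Yield 21, then a,b = 34,55
  Yield 34, then a,b = 55,89
Step 2: 55 >= 42, stop.
Therefore res = [1, 1, 2, 3, 5, 8, 13, 21, 34].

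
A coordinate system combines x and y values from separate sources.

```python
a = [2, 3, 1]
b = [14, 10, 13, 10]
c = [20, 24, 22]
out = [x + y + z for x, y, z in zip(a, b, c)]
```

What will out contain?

Step 1: zip three lists (truncates to shortest, len=3):
  2 + 14 + 20 = 36
  3 + 10 + 24 = 37
  1 + 13 + 22 = 36
Therefore out = [36, 37, 36].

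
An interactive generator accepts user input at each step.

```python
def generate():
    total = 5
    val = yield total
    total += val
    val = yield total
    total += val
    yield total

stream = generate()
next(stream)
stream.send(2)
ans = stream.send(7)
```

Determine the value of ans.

Step 1: next() -> yield total=5.
Step 2: send(2) -> val=2, total = 5+2 = 7, yield 7.
Step 3: send(7) -> val=7, total = 7+7 = 14, yield 14.
Therefore ans = 14.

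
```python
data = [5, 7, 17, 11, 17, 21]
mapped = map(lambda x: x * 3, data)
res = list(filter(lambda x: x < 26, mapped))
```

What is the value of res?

Step 1: Map x * 3:
  5 -> 15
  7 -> 21
  17 -> 51
  11 -> 33
  17 -> 51
  21 -> 63
Step 2: Filter for < 26:
  15: kept
  21: kept
  51: removed
  33: removed
  51: removed
  63: removed
Therefore res = [15, 21].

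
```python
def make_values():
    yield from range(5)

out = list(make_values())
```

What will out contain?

Step 1: yield from delegates to the iterable, yielding each element.
Step 2: Collected values: [0, 1, 2, 3, 4].
Therefore out = [0, 1, 2, 3, 4].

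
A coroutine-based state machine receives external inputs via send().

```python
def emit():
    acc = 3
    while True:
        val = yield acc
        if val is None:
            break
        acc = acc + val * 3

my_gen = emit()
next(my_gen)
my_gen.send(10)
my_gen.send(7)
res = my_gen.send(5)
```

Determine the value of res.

Step 1: next() -> yield acc=3.
Step 2: send(10) -> val=10, acc = 3 + 10*3 = 33, yield 33.
Step 3: send(7) -> val=7, acc = 33 + 7*3 = 54, yield 54.
Step 4: send(5) -> val=5, acc = 54 + 5*3 = 69, yield 69.
Therefore res = 69.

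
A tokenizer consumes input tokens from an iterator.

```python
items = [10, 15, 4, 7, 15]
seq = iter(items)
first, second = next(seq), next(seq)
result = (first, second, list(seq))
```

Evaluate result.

Step 1: Create iterator over [10, 15, 4, 7, 15].
Step 2: first = 10, second = 15.
Step 3: Remaining elements: [4, 7, 15].
Therefore result = (10, 15, [4, 7, 15]).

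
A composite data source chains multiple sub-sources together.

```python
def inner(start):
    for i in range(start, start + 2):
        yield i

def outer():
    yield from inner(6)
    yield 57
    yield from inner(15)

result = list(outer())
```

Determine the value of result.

Step 1: outer() delegates to inner(6):
  yield 6
  yield 7
Step 2: yield 57
Step 3: Delegates to inner(15):
  yield 15
  yield 16
Therefore result = [6, 7, 57, 15, 16].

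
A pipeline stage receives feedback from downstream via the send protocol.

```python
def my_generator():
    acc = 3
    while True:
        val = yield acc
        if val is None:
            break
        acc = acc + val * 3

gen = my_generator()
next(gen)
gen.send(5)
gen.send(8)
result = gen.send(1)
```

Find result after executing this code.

Step 1: next() -> yield acc=3.
Step 2: send(5) -> val=5, acc = 3 + 5*3 = 18, yield 18.
Step 3: send(8) -> val=8, acc = 18 + 8*3 = 42, yield 42.
Step 4: send(1) -> val=1, acc = 42 + 1*3 = 45, yield 45.
Therefore result = 45.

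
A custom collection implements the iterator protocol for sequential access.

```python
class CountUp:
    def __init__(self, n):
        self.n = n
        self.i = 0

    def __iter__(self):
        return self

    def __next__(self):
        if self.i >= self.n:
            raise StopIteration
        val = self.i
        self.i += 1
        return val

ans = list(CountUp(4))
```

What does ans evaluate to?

Step 1: CountUp(4) creates an iterator counting 0 to 3.
Step 2: list() consumes all values: [0, 1, 2, 3].
Therefore ans = [0, 1, 2, 3].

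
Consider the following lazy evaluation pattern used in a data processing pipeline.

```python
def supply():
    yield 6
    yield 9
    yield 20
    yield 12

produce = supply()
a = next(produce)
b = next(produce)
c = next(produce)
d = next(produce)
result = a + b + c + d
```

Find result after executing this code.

Step 1: Create generator and consume all values:
  a = next(produce) = 6
  b = next(produce) = 9
  c = next(produce) = 20
  d = next(produce) = 12
Step 2: result = 6 + 9 + 20 + 12 = 47.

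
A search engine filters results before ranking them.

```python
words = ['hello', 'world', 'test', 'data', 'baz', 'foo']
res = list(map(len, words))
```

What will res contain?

Step 1: Map len() to each word:
  'hello' -> 5
  'world' -> 5
  'test' -> 4
  'data' -> 4
  'baz' -> 3
  'foo' -> 3
Therefore res = [5, 5, 4, 4, 3, 3].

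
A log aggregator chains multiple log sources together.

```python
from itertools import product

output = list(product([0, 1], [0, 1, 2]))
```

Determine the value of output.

Step 1: product([0, 1], [0, 1, 2]) gives all pairs:
  (0, 0)
  (0, 1)
  (0, 2)
  (1, 0)
  (1, 1)
  (1, 2)
Therefore output = [(0, 0), (0, 1), (0, 2), (1, 0), (1, 1), (1, 2)].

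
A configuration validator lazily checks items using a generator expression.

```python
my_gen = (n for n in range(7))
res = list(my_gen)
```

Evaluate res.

Step 1: Generator expression iterates range(7): [0, 1, 2, 3, 4, 5, 6].
Step 2: list() collects all values.
Therefore res = [0, 1, 2, 3, 4, 5, 6].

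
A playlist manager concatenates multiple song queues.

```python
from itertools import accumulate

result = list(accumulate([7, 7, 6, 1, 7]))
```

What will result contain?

Step 1: accumulate computes running sums:
  + 7 = 7
  + 7 = 14
  + 6 = 20
  + 1 = 21
  + 7 = 28
Therefore result = [7, 14, 20, 21, 28].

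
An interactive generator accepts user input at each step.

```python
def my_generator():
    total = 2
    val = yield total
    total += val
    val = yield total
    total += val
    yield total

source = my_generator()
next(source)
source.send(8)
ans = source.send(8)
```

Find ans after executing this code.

Step 1: next() -> yield total=2.
Step 2: send(8) -> val=8, total = 2+8 = 10, yield 10.
Step 3: send(8) -> val=8, total = 10+8 = 18, yield 18.
Therefore ans = 18.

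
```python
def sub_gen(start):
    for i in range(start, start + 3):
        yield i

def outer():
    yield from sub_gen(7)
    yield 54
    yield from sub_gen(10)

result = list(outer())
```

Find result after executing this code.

Step 1: outer() delegates to sub_gen(7):
  yield 7
  yield 8
  yield 9
Step 2: yield 54
Step 3: Delegates to sub_gen(10):
  yield 10
  yield 11
  yield 12
Therefore result = [7, 8, 9, 54, 10, 11, 12].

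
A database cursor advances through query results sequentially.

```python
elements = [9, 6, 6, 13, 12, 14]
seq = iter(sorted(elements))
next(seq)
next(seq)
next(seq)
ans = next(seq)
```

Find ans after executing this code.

Step 1: sorted([9, 6, 6, 13, 12, 14]) = [6, 6, 9, 12, 13, 14].
Step 2: Create iterator and skip 3 elements.
Step 3: next() returns 12.
Therefore ans = 12.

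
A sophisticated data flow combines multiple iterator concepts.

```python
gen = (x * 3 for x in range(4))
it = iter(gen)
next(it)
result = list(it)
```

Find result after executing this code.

Step 1: Generator produces [0, 3, 6, 9].
Step 2: next(it) consumes first element (0).
Step 3: list(it) collects remaining: [3, 6, 9].
Therefore result = [3, 6, 9].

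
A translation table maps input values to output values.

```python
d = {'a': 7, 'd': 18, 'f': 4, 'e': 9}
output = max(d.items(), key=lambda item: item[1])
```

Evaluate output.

Step 1: Find item with maximum value:
  ('a', 7)
  ('d', 18)
  ('f', 4)
  ('e', 9)
Step 2: Maximum value is 18 at key 'd'.
Therefore output = ('d', 18).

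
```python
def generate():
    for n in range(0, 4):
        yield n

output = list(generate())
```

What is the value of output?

Step 1: The generator yields each value from range(0, 4).
Step 2: list() consumes all yields: [0, 1, 2, 3].
Therefore output = [0, 1, 2, 3].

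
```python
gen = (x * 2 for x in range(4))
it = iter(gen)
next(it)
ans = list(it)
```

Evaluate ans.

Step 1: Generator produces [0, 2, 4, 6].
Step 2: next(it) consumes first element (0).
Step 3: list(it) collects remaining: [2, 4, 6].
Therefore ans = [2, 4, 6].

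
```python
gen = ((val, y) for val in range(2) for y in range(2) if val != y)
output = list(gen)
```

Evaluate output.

Step 1: Nested generator over range(2) x range(2) where val != y:
  (0, 0): excluded (val == y)
  (0, 1): included
  (1, 0): included
  (1, 1): excluded (val == y)
Therefore output = [(0, 1), (1, 0)].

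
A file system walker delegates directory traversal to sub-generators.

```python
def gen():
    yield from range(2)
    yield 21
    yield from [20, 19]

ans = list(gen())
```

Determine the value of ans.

Step 1: Trace yields in order:
  yield 0
  yield 1
  yield 21
  yield 20
  yield 19
Therefore ans = [0, 1, 21, 20, 19].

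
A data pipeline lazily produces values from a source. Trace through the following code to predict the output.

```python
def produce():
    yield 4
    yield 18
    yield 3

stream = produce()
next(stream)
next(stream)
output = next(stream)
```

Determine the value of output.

Step 1: produce() creates a generator.
Step 2: next(stream) yields 4 (consumed and discarded).
Step 3: next(stream) yields 18 (consumed and discarded).
Step 4: next(stream) yields 3, assigned to output.
Therefore output = 3.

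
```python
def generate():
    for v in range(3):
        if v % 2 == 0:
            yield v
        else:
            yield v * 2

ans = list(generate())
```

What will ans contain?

Step 1: For each v in range(3), yield v if even, else v*2:
  v=0 (even): yield 0
  v=1 (odd): yield 1*2 = 2
  v=2 (even): yield 2
Therefore ans = [0, 2, 2].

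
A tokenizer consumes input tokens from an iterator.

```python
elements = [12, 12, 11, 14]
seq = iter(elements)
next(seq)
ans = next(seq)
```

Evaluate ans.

Step 1: Create iterator over [12, 12, 11, 14].
Step 2: next() consumes 12.
Step 3: next() returns 12.
Therefore ans = 12.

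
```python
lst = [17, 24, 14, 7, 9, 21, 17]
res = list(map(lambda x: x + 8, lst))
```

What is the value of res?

Step 1: Apply lambda x: x + 8 to each element:
  17 -> 25
  24 -> 32
  14 -> 22
  7 -> 15
  9 -> 17
  21 -> 29
  17 -> 25
Therefore res = [25, 32, 22, 15, 17, 29, 25].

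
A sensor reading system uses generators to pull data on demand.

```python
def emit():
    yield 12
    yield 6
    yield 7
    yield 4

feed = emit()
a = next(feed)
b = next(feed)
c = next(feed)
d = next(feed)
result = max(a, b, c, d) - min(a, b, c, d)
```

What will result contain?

Step 1: Create generator and consume all values:
  a = next(feed) = 12
  b = next(feed) = 6
  c = next(feed) = 7
  d = next(feed) = 4
Step 2: max = 12, min = 4, result = 12 - 4 = 8.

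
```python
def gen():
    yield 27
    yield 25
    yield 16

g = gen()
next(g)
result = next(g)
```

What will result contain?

Step 1: gen() creates a generator.
Step 2: next(g) yields 27 (consumed and discarded).
Step 3: next(g) yields 25, assigned to result.
Therefore result = 25.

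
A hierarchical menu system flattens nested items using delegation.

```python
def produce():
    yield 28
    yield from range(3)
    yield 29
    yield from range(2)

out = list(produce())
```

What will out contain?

Step 1: Trace yields in order:
  yield 28
  yield 0
  yield 1
  yield 2
  yield 29
  yield 0
  yield 1
Therefore out = [28, 0, 1, 2, 29, 0, 1].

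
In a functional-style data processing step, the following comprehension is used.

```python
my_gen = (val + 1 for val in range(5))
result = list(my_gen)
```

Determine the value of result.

Step 1: For each val in range(5), compute val+1:
  val=0: 0+1 = 1
  val=1: 1+1 = 2
  val=2: 2+1 = 3
  val=3: 3+1 = 4
  val=4: 4+1 = 5
Therefore result = [1, 2, 3, 4, 5].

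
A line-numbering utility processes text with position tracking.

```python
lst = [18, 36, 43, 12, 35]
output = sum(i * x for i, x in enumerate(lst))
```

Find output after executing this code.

Step 1: Compute i * x for each (i, x) in enumerate([18, 36, 43, 12, 35]):
  i=0, x=18: 0*18 = 0
  i=1, x=36: 1*36 = 36
  i=2, x=43: 2*43 = 86
  i=3, x=12: 3*12 = 36
  i=4, x=35: 4*35 = 140
Step 2: sum = 0 + 36 + 86 + 36 + 140 = 298.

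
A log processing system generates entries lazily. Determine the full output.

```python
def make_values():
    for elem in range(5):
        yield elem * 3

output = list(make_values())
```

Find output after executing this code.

Step 1: For each elem in range(5), yield elem * 3:
  elem=0: yield 0 * 3 = 0
  elem=1: yield 1 * 3 = 3
  elem=2: yield 2 * 3 = 6
  elem=3: yield 3 * 3 = 9
  elem=4: yield 4 * 3 = 12
Therefore output = [0, 3, 6, 9, 12].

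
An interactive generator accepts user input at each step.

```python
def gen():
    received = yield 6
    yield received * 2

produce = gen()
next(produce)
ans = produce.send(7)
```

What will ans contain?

Step 1: next(produce) advances to first yield, producing 6.
Step 2: send(7) resumes, received = 7.
Step 3: yield received * 2 = 7 * 2 = 14.
Therefore ans = 14.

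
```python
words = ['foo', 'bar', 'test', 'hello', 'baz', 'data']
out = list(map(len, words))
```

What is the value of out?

Step 1: Map len() to each word:
  'foo' -> 3
  'bar' -> 3
  'test' -> 4
  'hello' -> 5
  'baz' -> 3
  'data' -> 4
Therefore out = [3, 3, 4, 5, 3, 4].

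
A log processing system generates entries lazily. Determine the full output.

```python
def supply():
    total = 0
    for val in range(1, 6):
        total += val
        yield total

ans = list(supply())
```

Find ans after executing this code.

Step 1: Generator accumulates running sum:
  val=1: total = 1, yield 1
  val=2: total = 3, yield 3
  val=3: total = 6, yield 6
  val=4: total = 10, yield 10
  val=5: total = 15, yield 15
Therefore ans = [1, 3, 6, 10, 15].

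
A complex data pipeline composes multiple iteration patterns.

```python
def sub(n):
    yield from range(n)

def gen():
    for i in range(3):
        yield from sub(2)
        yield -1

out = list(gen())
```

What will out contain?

Step 1: For each i in range(3):
  i=0: yield from sub(2) -> [0, 1], then yield -1
  i=1: yield from sub(2) -> [0, 1], then yield -1
  i=2: yield from sub(2) -> [0, 1], then yield -1
Therefore out = [0, 1, -1, 0, 1, -1, 0, 1, -1].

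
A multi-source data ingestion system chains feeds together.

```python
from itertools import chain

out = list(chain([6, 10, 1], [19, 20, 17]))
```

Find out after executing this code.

Step 1: chain() concatenates iterables: [6, 10, 1] + [19, 20, 17].
Therefore out = [6, 10, 1, 19, 20, 17].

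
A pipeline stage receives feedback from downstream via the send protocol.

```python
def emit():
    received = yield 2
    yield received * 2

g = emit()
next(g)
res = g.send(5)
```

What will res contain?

Step 1: next(g) advances to first yield, producing 2.
Step 2: send(5) resumes, received = 5.
Step 3: yield received * 2 = 5 * 2 = 10.
Therefore res = 10.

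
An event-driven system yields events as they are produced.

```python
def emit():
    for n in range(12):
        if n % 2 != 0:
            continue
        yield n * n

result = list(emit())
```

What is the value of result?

Step 1: Only yield n**2 when n is divisible by 2:
  n=0: 0 % 2 == 0, yield 0**2 = 0
  n=2: 2 % 2 == 0, yield 2**2 = 4
  n=4: 4 % 2 == 0, yield 4**2 = 16
  n=6: 6 % 2 == 0, yield 6**2 = 36
  n=8: 8 % 2 == 0, yield 8**2 = 64
  n=10: 10 % 2 == 0, yield 10**2 = 100
Therefore result = [0, 4, 16, 36, 64, 100].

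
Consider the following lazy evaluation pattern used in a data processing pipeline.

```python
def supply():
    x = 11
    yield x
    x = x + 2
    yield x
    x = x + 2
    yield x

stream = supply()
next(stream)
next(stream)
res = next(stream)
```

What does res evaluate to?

Step 1: Trace through generator execution:
  Yield 1: x starts at 11, yield 11
  Yield 2: x = 11 + 2 = 13, yield 13
  Yield 3: x = 13 + 2 = 15, yield 15
Step 2: First next() gets 11, second next() gets the second value, third next() yields 15.
Therefore res = 15.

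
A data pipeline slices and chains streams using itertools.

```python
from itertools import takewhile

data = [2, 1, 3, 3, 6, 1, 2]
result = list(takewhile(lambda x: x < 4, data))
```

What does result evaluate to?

Step 1: takewhile stops at first element >= 4:
  2 < 4: take
  1 < 4: take
  3 < 4: take
  3 < 4: take
  6 >= 4: stop
Therefore result = [2, 1, 3, 3].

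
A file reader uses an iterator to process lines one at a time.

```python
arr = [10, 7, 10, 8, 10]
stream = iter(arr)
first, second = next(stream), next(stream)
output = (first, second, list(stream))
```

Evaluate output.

Step 1: Create iterator over [10, 7, 10, 8, 10].
Step 2: first = 10, second = 7.
Step 3: Remaining elements: [10, 8, 10].
Therefore output = (10, 7, [10, 8, 10]).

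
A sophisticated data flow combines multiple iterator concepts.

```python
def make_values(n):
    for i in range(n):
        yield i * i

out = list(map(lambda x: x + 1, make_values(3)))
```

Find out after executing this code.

Step 1: make_values(3) yields squares: [0, 1, 4].
Step 2: map adds 1 to each: [1, 2, 5].
Therefore out = [1, 2, 5].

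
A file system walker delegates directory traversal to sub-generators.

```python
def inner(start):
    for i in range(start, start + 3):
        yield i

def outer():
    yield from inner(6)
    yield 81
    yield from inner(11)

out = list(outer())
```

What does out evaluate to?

Step 1: outer() delegates to inner(6):
  yield 6
  yield 7
  yield 8
Step 2: yield 81
Step 3: Delegates to inner(11):
  yield 11
  yield 12
  yield 13
Therefore out = [6, 7, 8, 81, 11, 12, 13].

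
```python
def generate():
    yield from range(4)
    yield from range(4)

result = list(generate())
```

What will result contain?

Step 1: Trace yields in order:
  yield 0
  yield 1
  yield 2
  yield 3
  yield 0
  yield 1
  yield 2
  yield 3
Therefore result = [0, 1, 2, 3, 0, 1, 2, 3].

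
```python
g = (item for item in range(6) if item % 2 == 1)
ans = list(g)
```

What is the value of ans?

Step 1: Filter range(6) keeping only odd values:
  item=0: even, excluded
  item=1: odd, included
  item=2: even, excluded
  item=3: odd, included
  item=4: even, excluded
  item=5: odd, included
Therefore ans = [1, 3, 5].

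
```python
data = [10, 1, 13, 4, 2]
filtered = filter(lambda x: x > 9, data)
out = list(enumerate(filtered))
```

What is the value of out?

Step 1: Filter [10, 1, 13, 4, 2] for > 9: [10, 13].
Step 2: enumerate re-indexes from 0: [(0, 10), (1, 13)].
Therefore out = [(0, 10), (1, 13)].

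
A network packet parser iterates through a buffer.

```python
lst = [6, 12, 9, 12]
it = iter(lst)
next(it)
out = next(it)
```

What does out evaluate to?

Step 1: Create iterator over [6, 12, 9, 12].
Step 2: next() consumes 6.
Step 3: next() returns 12.
Therefore out = 12.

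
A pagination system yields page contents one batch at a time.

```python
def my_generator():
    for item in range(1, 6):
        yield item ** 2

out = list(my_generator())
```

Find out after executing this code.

Step 1: For each item in range(1, 6), yield item**2:
  item=1: yield 1**2 = 1
  item=2: yield 2**2 = 4
  item=3: yield 3**2 = 9
  item=4: yield 4**2 = 16
  item=5: yield 5**2 = 25
Therefore out = [1, 4, 9, 16, 25].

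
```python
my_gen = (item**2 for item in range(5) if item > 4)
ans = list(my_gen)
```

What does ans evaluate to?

Step 1: For range(5), keep item > 4, then square:
  item=0: 0 <= 4, excluded
  item=1: 1 <= 4, excluded
  item=2: 2 <= 4, excluded
  item=3: 3 <= 4, excluded
  item=4: 4 <= 4, excluded
Therefore ans = [].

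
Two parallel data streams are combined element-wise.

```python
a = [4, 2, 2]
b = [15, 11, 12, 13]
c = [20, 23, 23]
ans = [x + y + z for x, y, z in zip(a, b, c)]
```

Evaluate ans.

Step 1: zip three lists (truncates to shortest, len=3):
  4 + 15 + 20 = 39
  2 + 11 + 23 = 36
  2 + 12 + 23 = 37
Therefore ans = [39, 36, 37].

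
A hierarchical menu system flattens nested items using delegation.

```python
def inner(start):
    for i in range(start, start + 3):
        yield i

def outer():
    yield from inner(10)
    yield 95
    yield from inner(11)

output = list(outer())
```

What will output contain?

Step 1: outer() delegates to inner(10):
  yield 10
  yield 11
  yield 12
Step 2: yield 95
Step 3: Delegates to inner(11):
  yield 11
  yield 12
  yield 13
Therefore output = [10, 11, 12, 95, 11, 12, 13].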